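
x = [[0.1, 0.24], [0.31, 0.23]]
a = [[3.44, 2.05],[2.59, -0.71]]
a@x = [[0.98, 1.30], [0.04, 0.46]]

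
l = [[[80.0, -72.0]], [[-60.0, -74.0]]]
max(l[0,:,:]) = 80.0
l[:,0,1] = [-72.0, -74.0]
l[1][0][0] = -60.0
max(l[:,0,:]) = 80.0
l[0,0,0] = 80.0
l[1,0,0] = -60.0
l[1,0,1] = -74.0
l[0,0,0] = 80.0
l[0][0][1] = -72.0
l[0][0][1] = -72.0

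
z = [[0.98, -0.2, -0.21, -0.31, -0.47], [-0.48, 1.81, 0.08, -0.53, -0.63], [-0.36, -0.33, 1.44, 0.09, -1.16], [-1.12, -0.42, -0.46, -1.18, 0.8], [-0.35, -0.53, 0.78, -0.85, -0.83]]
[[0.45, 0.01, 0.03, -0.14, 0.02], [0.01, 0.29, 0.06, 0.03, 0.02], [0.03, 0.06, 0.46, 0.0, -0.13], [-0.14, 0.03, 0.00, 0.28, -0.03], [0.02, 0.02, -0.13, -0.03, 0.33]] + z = [[1.43,-0.19,-0.18,-0.45,-0.45], [-0.47,2.1,0.14,-0.5,-0.61], [-0.33,-0.27,1.90,0.09,-1.29], [-1.26,-0.39,-0.46,-0.90,0.77], [-0.33,-0.51,0.65,-0.88,-0.5]]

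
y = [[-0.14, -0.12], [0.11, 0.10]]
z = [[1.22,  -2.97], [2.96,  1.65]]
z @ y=[[-0.5, -0.44], [-0.23, -0.19]]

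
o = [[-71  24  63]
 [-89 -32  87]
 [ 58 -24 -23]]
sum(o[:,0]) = -102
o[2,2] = -23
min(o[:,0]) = -89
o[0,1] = 24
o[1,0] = -89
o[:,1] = [24, -32, -24]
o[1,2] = 87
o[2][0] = 58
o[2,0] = 58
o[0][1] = 24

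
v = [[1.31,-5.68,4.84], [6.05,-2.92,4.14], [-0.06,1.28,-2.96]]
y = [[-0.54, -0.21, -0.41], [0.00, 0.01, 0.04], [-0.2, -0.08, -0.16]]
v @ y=[[-1.68, -0.72, -1.54], [-4.10, -1.63, -3.26], [0.62, 0.26, 0.55]]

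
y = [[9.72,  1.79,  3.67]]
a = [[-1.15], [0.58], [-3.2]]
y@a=[[-21.88]]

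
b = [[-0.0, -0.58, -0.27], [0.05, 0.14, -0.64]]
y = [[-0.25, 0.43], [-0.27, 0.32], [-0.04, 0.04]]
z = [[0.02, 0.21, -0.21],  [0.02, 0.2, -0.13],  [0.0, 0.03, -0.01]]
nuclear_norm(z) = 0.42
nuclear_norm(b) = 1.29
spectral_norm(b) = 0.72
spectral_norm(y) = 0.65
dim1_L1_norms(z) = [0.44, 0.35, 0.04]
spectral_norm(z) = 0.38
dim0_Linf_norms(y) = [0.27, 0.43]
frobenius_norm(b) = 0.92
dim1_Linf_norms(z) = [0.21, 0.2, 0.03]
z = y @ b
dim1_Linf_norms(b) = [0.58, 0.64]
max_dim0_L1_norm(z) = 0.44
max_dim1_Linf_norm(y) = 0.43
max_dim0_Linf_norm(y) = 0.43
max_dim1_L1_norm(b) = 0.85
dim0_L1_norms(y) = [0.56, 0.79]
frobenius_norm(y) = 0.65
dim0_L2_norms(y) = [0.37, 0.54]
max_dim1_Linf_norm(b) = 0.64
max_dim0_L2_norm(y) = 0.54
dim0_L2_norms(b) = [0.05, 0.6, 0.69]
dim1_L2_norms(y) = [0.5, 0.42, 0.06]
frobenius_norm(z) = 0.38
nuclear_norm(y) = 0.71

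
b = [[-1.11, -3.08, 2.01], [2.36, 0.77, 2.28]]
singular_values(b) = [3.85, 3.36]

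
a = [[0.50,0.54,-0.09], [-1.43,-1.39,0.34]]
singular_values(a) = [2.15, 0.05]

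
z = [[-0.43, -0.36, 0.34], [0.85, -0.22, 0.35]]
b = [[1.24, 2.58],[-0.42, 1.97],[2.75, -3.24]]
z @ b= [[0.55, -2.92], [2.11, 0.63]]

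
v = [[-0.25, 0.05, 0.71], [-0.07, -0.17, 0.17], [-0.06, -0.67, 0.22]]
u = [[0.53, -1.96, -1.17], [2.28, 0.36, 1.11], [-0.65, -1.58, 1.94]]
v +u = [[0.28, -1.91, -0.46], [2.21, 0.19, 1.28], [-0.71, -2.25, 2.16]]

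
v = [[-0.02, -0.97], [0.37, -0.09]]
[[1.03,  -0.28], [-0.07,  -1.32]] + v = [[1.01, -1.25], [0.3, -1.41]]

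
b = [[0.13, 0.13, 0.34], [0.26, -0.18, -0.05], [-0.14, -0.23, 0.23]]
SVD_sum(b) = [[-0.01, 0.0, 0.34], [0.00, -0.0, -0.05], [-0.0, 0.0, 0.23]] + [[0.15, 0.10, 0.0], [0.1, 0.06, 0.0], [-0.20, -0.13, -0.00]] + [[-0.02,0.03,-0.0], [0.16,-0.24,0.00], [0.06,-0.10,0.0]]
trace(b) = 0.18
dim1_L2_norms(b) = [0.39, 0.32, 0.35]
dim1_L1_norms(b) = [0.6, 0.49, 0.6]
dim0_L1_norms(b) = [0.53, 0.54, 0.62]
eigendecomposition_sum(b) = [[(0.09+0.12j),0.09j,0.15-0.11j], [0.07+0.01j,(0.03+0.03j),0.02-0.09j], [(-0.09+0.11j),(-0.08+0.02j),(0.13+0.11j)]] + [[(0.09-0.12j), 0.00-0.09j, 0.15+0.11j],[0.07-0.01j, 0.03-0.03j, (0.02+0.09j)],[-0.09-0.11j, (-0.08-0.02j), 0.13-0.11j]] + [[-0.06-0.00j, (0.12+0j), 0.05-0.00j],[(0.11+0j), -0.24-0.00j, (-0.09+0j)],[0.03+0.00j, -0.07-0.00j, (-0.03+0j)]]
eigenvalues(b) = [(0.25+0.26j), (0.25-0.26j), (-0.32+0j)]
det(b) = -0.04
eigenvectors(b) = [[(0.69+0j), 0.69-0.00j, (-0.43+0j)], [0.26-0.23j, (0.26+0.23j), 0.87+0.00j], [(0.15+0.62j), 0.15-0.62j, (0.25+0j)]]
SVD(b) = [[0.82, 0.57, -0.10], [-0.13, 0.35, 0.93], [0.56, -0.74, 0.36]] @ diag([0.4135407726170001, 0.3250103598748998, 0.3172574591043095]) @ [[-0.01, 0.00, 1.0],[0.83, 0.56, 0.01],[0.56, -0.83, 0.01]]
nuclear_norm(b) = 1.06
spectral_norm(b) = 0.41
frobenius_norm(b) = 0.61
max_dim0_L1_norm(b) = 0.62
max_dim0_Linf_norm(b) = 0.34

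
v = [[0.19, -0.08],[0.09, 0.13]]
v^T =[[0.19, 0.09], [-0.08, 0.13]]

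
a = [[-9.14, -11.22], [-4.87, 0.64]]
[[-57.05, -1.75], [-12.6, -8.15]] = a @ [[2.94, 1.53], [2.69, -1.09]]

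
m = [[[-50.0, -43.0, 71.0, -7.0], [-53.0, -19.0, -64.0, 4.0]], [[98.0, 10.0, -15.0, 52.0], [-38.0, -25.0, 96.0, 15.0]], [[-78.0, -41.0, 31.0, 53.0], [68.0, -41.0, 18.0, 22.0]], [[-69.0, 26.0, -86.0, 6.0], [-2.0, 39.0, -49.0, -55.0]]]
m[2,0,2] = 31.0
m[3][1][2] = -49.0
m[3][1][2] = -49.0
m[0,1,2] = -64.0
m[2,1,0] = 68.0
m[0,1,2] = -64.0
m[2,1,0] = 68.0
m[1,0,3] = 52.0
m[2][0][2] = 31.0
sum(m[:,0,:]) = -42.0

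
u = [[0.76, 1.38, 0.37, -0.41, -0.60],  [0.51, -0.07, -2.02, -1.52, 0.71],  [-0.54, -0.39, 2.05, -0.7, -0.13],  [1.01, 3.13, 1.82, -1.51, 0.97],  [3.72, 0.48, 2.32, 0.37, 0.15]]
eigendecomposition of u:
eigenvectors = [[-0.29+0.00j, (0.05+0.35j), (0.05-0.35j), 0.21-0.24j, (0.21+0.24j)],[(-0.54+0j), -0.03-0.02j, -0.03+0.02j, 0.05+0.54j, (0.05-0.54j)],[(0.77+0j), (0.04+0.16j), (0.04-0.16j), 0.10+0.08j, (0.1-0.08j)],[-0.10+0.00j, (0.35-0.04j), 0.35+0.04j, 0.57+0.00j, 0.57-0.00j],[0.17+0.00j, 0.85+0.00j, 0.85-0.00j, (-0.41-0.31j), -0.41+0.31j]]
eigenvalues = [(2.58+0j), (0.62+1.94j), (0.62-1.94j), (-1.23+2.21j), (-1.23-2.21j)]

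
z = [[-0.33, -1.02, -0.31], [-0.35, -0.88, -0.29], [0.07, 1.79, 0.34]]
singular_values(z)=[2.33, 0.36, 0.0]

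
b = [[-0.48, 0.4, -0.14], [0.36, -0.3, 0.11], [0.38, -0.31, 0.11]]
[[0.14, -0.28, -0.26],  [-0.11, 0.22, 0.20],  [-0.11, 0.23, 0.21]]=b@[[-0.38, 0.48, 0.38], [-0.32, 0.05, -0.25], [-0.6, 0.53, -0.13]]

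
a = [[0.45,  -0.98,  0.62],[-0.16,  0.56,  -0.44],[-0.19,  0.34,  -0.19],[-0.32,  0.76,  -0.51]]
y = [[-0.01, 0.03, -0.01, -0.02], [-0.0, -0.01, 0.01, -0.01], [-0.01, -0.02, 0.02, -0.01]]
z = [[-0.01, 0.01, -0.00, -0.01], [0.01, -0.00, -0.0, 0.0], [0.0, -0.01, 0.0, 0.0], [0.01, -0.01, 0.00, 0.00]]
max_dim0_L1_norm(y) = 0.06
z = a @ y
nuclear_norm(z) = 0.04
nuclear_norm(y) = 0.08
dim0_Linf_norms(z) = [0.01, 0.01, 0.0, 0.01]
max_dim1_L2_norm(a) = 1.24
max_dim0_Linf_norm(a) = 0.98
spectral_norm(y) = 0.04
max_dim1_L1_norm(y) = 0.07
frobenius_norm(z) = 0.03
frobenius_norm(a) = 1.79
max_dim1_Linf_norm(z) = 0.01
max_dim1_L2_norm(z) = 0.02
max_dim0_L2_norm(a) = 1.4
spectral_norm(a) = 1.79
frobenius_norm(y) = 0.05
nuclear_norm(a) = 1.92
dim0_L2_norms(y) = [0.01, 0.04, 0.02, 0.02]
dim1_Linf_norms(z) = [0.01, 0.01, 0.01, 0.01]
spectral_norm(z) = 0.02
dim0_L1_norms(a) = [1.12, 2.64, 1.76]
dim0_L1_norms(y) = [0.02, 0.06, 0.04, 0.04]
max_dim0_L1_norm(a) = 2.64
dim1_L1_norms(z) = [0.03, 0.01, 0.01, 0.02]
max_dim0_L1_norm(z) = 0.03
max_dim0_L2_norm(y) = 0.04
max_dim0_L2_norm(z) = 0.02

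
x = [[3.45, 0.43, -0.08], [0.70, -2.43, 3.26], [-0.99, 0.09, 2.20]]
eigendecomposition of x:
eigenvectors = [[-0.07, 0.72, -0.16], [1.0, -0.27, 0.53], [-0.03, -0.64, 0.83]]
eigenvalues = [-2.59, 3.36, 2.45]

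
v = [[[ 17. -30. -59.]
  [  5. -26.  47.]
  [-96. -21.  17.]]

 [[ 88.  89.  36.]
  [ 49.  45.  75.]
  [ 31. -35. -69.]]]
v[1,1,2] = 75.0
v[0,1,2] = 47.0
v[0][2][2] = 17.0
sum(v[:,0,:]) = 141.0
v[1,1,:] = [49.0, 45.0, 75.0]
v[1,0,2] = 36.0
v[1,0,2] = 36.0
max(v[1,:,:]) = 89.0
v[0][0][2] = -59.0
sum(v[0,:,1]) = -77.0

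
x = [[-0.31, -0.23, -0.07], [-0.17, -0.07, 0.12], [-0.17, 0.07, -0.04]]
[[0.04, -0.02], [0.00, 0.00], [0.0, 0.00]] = x @[[-0.03,  0.01],[-0.11,  0.06],[-0.09,  0.05]]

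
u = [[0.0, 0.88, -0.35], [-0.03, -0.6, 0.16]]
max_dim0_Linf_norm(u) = 0.88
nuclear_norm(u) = 1.20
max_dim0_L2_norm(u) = 1.07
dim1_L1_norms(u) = [1.23, 0.79]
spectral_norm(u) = 1.13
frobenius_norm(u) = 1.13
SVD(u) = [[-0.84, 0.55], [0.55, 0.84]] @ diag([1.1309398345132329, 0.06614446848514302]) @ [[-0.01, -0.94, 0.34], [-0.38, -0.31, -0.87]]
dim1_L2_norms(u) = [0.95, 0.62]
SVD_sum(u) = [[0.01,  0.89,  -0.32],[-0.01,  -0.58,  0.21]] + [[-0.01, -0.01, -0.03], [-0.02, -0.02, -0.05]]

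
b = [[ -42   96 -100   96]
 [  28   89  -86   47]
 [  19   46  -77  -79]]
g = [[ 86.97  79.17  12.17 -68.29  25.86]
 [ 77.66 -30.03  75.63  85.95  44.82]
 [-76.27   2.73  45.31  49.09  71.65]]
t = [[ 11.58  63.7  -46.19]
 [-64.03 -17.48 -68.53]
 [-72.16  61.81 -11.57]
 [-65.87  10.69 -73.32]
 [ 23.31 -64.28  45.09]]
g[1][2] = 75.63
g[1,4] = 44.82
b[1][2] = -86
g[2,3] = 49.09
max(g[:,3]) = 85.95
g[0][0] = 86.97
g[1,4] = 44.82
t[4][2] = 45.09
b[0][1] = 96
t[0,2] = -46.19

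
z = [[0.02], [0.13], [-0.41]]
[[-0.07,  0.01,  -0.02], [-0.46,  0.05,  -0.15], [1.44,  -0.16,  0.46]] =z@ [[-3.52, 0.39, -1.12]]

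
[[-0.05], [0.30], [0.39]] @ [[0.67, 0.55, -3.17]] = [[-0.03, -0.03, 0.16], [0.20, 0.16, -0.95], [0.26, 0.21, -1.24]]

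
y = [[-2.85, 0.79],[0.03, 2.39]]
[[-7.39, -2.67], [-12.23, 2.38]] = y @ [[1.17, 1.21], [-5.13, 0.98]]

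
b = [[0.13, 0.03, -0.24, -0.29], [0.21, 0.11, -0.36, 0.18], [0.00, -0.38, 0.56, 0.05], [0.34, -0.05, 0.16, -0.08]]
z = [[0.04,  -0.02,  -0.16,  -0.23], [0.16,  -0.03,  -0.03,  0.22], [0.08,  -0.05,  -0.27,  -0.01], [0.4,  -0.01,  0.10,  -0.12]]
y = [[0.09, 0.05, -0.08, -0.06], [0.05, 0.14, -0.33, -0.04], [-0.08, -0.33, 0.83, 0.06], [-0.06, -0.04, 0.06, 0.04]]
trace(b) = 0.72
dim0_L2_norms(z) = [0.44, 0.06, 0.33, 0.34]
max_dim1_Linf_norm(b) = 0.56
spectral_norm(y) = 0.98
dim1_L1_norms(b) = [0.69, 0.86, 0.99, 0.63]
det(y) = -0.00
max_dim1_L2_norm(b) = 0.68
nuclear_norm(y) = 1.10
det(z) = 0.00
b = z + y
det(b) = -0.02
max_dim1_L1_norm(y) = 1.3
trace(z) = -0.38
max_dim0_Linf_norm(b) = 0.56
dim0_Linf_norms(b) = [0.34, 0.38, 0.56, 0.29]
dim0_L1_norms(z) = [0.68, 0.11, 0.56, 0.58]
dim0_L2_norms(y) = [0.14, 0.36, 0.9, 0.1]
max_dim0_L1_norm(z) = 0.68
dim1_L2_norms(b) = [0.4, 0.47, 0.68, 0.39]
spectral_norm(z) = 0.45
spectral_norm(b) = 0.82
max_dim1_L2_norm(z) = 0.43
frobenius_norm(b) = 0.99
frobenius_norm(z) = 0.65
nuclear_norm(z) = 1.11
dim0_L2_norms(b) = [0.42, 0.4, 0.73, 0.35]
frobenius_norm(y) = 0.99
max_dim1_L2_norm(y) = 0.9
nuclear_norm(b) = 1.72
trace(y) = 1.10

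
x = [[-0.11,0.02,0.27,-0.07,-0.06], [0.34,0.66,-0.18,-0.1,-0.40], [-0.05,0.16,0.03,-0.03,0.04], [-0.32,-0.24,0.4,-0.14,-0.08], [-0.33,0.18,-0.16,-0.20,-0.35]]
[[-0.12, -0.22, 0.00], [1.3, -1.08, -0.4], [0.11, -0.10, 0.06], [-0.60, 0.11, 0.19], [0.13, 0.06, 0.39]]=x @ [[1.1, -0.84, -1.11], [1.02, -1.02, -0.02], [-0.32, -1.05, -0.46], [-0.73, -0.64, -0.31], [-0.31, 0.94, 0.32]]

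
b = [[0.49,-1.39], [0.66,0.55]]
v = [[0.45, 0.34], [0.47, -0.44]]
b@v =[[-0.43, 0.78],[0.56, -0.02]]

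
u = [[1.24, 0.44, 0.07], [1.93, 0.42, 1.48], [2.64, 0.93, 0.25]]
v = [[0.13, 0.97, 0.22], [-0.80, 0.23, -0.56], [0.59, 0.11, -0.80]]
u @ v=[[-0.15,1.31,-0.03], [0.79,2.13,-0.99], [-0.25,2.80,-0.14]]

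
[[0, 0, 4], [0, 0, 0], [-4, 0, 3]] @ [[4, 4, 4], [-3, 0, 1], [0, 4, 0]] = [[0, 16, 0], [0, 0, 0], [-16, -4, -16]]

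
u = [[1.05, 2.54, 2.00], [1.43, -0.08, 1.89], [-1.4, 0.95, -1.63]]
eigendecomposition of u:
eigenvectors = [[-0.02, 0.87, -0.79], [0.63, 0.43, -0.14], [-0.77, -0.24, 0.59]]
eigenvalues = [-2.43, 1.76, 0.01]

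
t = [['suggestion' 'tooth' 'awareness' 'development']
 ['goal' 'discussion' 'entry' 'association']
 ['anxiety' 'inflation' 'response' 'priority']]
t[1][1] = 'discussion'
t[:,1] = ['tooth', 'discussion', 'inflation']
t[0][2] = 'awareness'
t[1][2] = 'entry'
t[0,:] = ['suggestion', 'tooth', 'awareness', 'development']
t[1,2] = 'entry'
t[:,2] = ['awareness', 'entry', 'response']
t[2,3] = 'priority'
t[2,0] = 'anxiety'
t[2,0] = 'anxiety'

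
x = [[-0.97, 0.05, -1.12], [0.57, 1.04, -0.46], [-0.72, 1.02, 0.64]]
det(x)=-2.592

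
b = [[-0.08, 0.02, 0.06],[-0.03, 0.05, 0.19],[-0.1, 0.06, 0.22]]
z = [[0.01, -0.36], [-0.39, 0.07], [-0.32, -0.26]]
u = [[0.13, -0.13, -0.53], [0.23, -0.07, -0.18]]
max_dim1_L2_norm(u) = 0.56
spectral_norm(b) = 0.33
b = z @ u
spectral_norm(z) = 0.54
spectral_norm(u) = 0.61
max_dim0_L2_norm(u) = 0.56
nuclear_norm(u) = 0.78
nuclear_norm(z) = 0.95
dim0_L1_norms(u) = [0.36, 0.2, 0.71]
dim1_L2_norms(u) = [0.56, 0.3]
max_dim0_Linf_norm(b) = 0.22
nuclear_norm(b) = 0.40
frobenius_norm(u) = 0.64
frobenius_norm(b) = 0.33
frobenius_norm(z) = 0.68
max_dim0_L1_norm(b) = 0.47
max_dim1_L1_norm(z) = 0.58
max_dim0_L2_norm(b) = 0.3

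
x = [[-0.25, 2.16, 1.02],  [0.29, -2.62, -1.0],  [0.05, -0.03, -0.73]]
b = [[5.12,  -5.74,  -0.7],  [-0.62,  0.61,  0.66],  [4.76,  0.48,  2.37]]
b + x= [[4.87,  -3.58,  0.32], [-0.33,  -2.01,  -0.34], [4.81,  0.45,  1.64]]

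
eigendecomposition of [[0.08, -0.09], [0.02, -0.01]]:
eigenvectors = [[0.95, 0.83], [0.32, 0.55]]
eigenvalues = [0.05, 0.02]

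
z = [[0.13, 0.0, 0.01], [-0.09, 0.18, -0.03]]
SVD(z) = [[-0.38, 0.93], [0.93, 0.38]] @ diag([0.21520355127298846, 0.10994285570010551]) @ [[-0.62, 0.77, -0.15],[0.78, 0.62, -0.02]]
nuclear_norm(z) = 0.33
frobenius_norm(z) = 0.24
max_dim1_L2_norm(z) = 0.2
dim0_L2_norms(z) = [0.16, 0.18, 0.03]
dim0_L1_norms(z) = [0.22, 0.18, 0.04]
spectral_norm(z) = 0.22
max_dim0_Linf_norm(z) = 0.18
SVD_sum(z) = [[0.05, -0.06, 0.01],[-0.12, 0.15, -0.03]] + [[0.08, 0.06, -0.00], [0.03, 0.03, -0.00]]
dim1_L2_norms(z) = [0.13, 0.2]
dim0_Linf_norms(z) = [0.13, 0.18, 0.03]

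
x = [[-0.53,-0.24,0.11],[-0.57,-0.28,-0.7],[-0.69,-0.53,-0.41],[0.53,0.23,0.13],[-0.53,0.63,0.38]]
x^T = [[-0.53, -0.57, -0.69, 0.53, -0.53],[-0.24, -0.28, -0.53, 0.23, 0.63],[0.11, -0.7, -0.41, 0.13, 0.38]]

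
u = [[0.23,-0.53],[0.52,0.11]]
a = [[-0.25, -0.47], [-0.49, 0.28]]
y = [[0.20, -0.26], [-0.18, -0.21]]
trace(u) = 0.34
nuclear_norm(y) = 0.60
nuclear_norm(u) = 1.10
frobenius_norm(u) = 0.79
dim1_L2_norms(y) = [0.33, 0.28]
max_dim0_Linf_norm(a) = 0.49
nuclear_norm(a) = 1.10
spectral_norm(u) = 0.61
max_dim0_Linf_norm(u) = 0.53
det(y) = -0.09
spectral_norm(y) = 0.34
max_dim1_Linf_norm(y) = 0.26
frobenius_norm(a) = 0.78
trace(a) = 0.03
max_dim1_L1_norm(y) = 0.46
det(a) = -0.30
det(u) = 0.30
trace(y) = -0.01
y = u @ a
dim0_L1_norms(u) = [0.75, 0.64]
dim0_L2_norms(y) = [0.27, 0.33]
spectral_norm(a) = 0.57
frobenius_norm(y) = 0.43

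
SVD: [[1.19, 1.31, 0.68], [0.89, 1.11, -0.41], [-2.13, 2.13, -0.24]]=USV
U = [[0.06, -0.81, 0.59], [0.10, -0.58, -0.81], [0.99, 0.10, 0.05]]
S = [3.03, 2.28, 0.73]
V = [[-0.65, 0.76, -0.08], [-0.74, -0.65, -0.15], [-0.16, -0.04, 0.99]]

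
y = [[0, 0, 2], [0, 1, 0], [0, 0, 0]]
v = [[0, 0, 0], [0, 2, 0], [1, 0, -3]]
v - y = [[0, 0, -2], [0, 1, 0], [1, 0, -3]]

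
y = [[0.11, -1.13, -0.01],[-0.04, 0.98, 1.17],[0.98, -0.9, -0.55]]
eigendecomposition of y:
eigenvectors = [[(0.58+0j), 0.26-0.50j, (0.26+0.5j)], [(0.46+0j), (-0.59+0j), -0.59-0.00j], [(-0.67+0j), 0.17-0.55j, 0.17+0.55j]]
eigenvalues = [(-0.78+0j), (0.66+1.06j), (0.66-1.06j)]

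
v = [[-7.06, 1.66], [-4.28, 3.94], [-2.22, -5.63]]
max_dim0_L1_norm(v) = 13.56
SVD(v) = [[-0.78, 0.27], [-0.62, -0.24], [0.07, 0.93]] @ diag([9.018815730380691, 6.459679777004257]) @ [[0.89, -0.46],[-0.46, -0.89]]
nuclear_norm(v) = 15.48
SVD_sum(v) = [[-6.26, 3.21], [-4.99, 2.56], [0.53, -0.27]] + [[-0.80, -1.55],[0.71, 1.38],[-2.75, -5.36]]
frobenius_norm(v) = 11.09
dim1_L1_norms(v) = [8.72, 8.22, 7.85]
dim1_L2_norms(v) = [7.25, 5.82, 6.05]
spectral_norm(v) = 9.02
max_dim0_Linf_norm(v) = 7.06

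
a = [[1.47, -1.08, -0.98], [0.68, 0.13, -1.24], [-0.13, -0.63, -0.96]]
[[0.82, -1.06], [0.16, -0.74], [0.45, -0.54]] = a @ [[0.08, -0.27], [-0.52, 0.19], [-0.14, 0.47]]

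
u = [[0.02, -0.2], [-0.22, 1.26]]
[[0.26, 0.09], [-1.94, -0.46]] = u@[[3.38, -0.99], [-0.95, -0.54]]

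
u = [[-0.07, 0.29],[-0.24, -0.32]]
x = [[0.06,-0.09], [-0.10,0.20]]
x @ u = [[0.02, 0.05],  [-0.04, -0.09]]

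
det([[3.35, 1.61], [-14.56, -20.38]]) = -44.831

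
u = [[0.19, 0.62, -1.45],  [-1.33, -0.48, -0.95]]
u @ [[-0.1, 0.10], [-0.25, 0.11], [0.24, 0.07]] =[[-0.52, -0.01], [0.03, -0.25]]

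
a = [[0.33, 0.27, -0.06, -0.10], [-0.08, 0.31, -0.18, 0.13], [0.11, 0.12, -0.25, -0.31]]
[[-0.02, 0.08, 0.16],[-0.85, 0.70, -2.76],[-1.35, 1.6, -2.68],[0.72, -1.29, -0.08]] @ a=[[0.00, 0.04, -0.05, -0.04],[-0.64, -0.34, 0.62, 1.03],[-0.87, -0.19, 0.46, 1.17],[0.33, -0.22, 0.21, -0.21]]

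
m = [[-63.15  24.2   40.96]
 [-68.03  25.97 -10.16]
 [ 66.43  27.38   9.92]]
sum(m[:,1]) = 77.55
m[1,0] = -68.03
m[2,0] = 66.43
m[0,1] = 24.2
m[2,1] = 27.38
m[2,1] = 27.38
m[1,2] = -10.16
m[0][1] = 24.2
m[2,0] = 66.43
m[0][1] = 24.2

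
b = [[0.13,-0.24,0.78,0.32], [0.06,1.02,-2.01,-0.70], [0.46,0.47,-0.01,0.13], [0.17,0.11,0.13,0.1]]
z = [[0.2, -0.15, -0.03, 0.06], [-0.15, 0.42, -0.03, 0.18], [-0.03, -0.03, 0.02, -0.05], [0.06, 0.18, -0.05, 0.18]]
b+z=[[0.33, -0.39, 0.75, 0.38], [-0.09, 1.44, -2.04, -0.52], [0.43, 0.44, 0.01, 0.08], [0.23, 0.29, 0.08, 0.28]]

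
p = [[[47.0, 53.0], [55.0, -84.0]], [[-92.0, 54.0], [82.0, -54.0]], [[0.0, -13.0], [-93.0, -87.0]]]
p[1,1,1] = -54.0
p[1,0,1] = 54.0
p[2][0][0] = 0.0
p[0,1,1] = -84.0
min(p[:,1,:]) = -93.0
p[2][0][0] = 0.0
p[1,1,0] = 82.0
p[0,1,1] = -84.0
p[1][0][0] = -92.0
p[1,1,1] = -54.0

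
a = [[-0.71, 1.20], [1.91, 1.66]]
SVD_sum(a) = [[0.25, 0.25], [1.78, 1.79]] + [[-0.96, 0.95], [0.13, -0.13]]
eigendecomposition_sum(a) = [[-1.17, 0.45],  [0.72, -0.28]] + [[0.46, 0.75], [1.19, 1.94]]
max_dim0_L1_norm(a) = 2.86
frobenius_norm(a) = 2.89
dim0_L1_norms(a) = [2.62, 2.86]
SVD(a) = [[0.14, 0.99], [0.99, -0.14]] @ diag([2.5480583870798736, 1.3620567007404325]) @ [[0.70, 0.71], [-0.71, 0.70]]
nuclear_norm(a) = 3.91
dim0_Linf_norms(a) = [1.91, 1.66]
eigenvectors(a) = [[-0.85, -0.36],[0.52, -0.93]]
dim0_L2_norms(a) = [2.04, 2.05]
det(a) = -3.47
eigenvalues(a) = [-1.45, 2.4]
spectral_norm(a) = 2.55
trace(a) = 0.95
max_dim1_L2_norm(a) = 2.53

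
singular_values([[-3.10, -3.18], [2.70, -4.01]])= [5.13, 4.1]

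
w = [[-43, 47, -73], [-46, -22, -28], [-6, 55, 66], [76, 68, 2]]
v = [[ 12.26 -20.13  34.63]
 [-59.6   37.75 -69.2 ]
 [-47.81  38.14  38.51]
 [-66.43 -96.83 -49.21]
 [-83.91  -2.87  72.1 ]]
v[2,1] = 38.14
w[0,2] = -73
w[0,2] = -73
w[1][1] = -22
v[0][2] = 34.63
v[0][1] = -20.13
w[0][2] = -73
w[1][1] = -22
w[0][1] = 47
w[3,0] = 76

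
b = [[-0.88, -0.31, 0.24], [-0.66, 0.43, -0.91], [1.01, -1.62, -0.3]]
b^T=[[-0.88, -0.66, 1.01], [-0.31, 0.43, -1.62], [0.24, -0.91, -0.30]]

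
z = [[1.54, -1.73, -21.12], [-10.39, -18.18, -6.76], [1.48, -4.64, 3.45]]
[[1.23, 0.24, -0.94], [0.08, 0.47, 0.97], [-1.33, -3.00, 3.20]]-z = [[-0.31, 1.97, 20.18], [10.47, 18.65, 7.73], [-2.81, 1.64, -0.25]]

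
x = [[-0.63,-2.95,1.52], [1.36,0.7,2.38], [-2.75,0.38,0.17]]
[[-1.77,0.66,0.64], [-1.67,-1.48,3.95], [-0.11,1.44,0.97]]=x @ [[0.02, -0.57, -0.17],[0.20, -0.22, 0.63],[-0.77, -0.23, 1.57]]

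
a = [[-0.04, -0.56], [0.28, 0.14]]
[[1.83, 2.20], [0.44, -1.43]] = a @ [[3.31,-3.25], [-3.51,-3.70]]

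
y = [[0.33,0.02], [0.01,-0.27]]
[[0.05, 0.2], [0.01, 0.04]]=y @ [[0.14, 0.6],[-0.02, -0.12]]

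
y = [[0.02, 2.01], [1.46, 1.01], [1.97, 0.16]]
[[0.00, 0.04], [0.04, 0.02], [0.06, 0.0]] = y@[[0.03, 0.0], [0.0, 0.02]]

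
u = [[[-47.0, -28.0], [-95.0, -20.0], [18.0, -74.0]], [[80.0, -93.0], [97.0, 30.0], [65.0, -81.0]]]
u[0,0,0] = -47.0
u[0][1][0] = -95.0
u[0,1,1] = -20.0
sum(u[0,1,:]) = -115.0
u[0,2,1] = -74.0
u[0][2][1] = -74.0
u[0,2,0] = 18.0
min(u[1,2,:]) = -81.0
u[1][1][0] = 97.0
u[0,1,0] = -95.0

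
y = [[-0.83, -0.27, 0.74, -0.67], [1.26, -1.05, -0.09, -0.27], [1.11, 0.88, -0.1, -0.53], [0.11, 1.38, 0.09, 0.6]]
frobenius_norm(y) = 3.02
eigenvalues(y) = [(-1.25+0.63j), (-1.25-0.63j), (0.56+0.7j), (0.56-0.7j)]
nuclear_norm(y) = 5.40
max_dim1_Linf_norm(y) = 1.38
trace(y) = -1.38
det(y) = 1.57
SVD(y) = [[0.21, 0.49, 0.75, 0.38], [0.56, -0.62, -0.03, 0.55], [-0.32, -0.61, 0.65, -0.32], [-0.73, -0.06, -0.09, 0.67]] @ diag([2.0238860645285004, 1.937270743615144, 1.0573800369831612, 0.3797561337617246]) @ [[0.05, -0.96, 0.04, -0.28], [-0.97, -0.06, 0.25, 0.06], [0.05, 0.27, 0.46, -0.85], [0.25, -0.09, 0.85, 0.45]]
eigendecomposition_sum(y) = [[-0.49-0.01j, -0.05-0.34j, 0.25+0.12j, (-0.09-0.05j)], [0.58+0.75j, -0.46+0.49j, (-0.13-0.53j), (0.04+0.2j)], [0.30-0.68j, (0.51+0.13j), (-0.32+0.28j), 0.13-0.10j], [-0.22-0.60j, (0.39-0.22j), (-0.03+0.36j), 0.02-0.14j]] + [[(-0.49+0.01j), -0.05+0.34j, (0.25-0.12j), -0.09+0.05j], [0.58-0.75j, -0.46-0.49j, (-0.13+0.53j), (0.04-0.2j)], [0.30+0.68j, 0.51-0.13j, -0.32-0.28j, 0.13+0.10j], [(-0.22+0.6j), 0.39+0.22j, (-0.03-0.36j), 0.02+0.14j]] + [[0.08+0.16j,(-0.09+0.16j),0.12+0.05j,(-0.24+0.14j)], [0.05+0.11j,-0.07+0.11j,(0.08+0.04j),(-0.17+0.09j)], [0.26+0.27j,(-0.07+0.38j),(0.27+0.02j),(-0.39+0.44j)], [0.27-0.15j,(0.3+0.13j),0.07-0.21j,(0.28+0.41j)]] + [[(0.08-0.16j), -0.09-0.16j, 0.12-0.05j, (-0.24-0.14j)], [0.05-0.11j, (-0.07-0.11j), (0.08-0.04j), -0.17-0.09j], [0.26-0.27j, (-0.07-0.38j), 0.27-0.02j, (-0.39-0.44j)], [(0.27+0.15j), 0.30-0.13j, 0.07+0.21j, (0.28-0.41j)]]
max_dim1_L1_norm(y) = 2.67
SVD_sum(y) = [[0.02, -0.42, 0.02, -0.12], [0.05, -1.09, 0.04, -0.32], [-0.03, 0.62, -0.02, 0.18], [-0.07, 1.42, -0.05, 0.41]] + [[-0.92, -0.05, 0.24, 0.06], [1.16, 0.07, -0.29, -0.07], [1.14, 0.07, -0.29, -0.07], [0.12, 0.01, -0.03, -0.01]] + [[0.04, 0.21, 0.37, -0.67],[-0.00, -0.01, -0.02, 0.03],[0.03, 0.18, 0.32, -0.58],[-0.00, -0.02, -0.04, 0.08]] + [[0.04,  -0.01,  0.12,  0.06],[0.05,  -0.02,  0.18,  0.09],[-0.03,  0.01,  -0.1,  -0.05],[0.06,  -0.02,  0.22,  0.12]]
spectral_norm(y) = 2.02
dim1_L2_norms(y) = [1.33, 1.66, 1.52, 1.51]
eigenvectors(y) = [[-0.21+0.26j, (-0.21-0.26j), (-0.31-0.1j), -0.31+0.10j], [(0.65+0j), 0.65-0.00j, -0.22-0.08j, -0.22+0.08j], [(-0.24-0.45j), (-0.24+0.45j), -0.70+0.00j, (-0.7-0j)], [(-0.42-0.14j), -0.42+0.14j, -0.14+0.57j, (-0.14-0.57j)]]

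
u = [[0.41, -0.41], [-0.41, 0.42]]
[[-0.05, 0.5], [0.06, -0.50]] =u@[[0.29, 0.48], [0.42, -0.73]]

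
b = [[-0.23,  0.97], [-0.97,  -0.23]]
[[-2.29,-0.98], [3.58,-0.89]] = b@[[-2.97,1.10], [-3.06,-0.75]]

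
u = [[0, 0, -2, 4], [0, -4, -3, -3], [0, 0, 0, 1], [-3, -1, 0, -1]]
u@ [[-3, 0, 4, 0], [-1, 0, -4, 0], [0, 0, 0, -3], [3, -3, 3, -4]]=[[12, -12, 12, -10], [-5, 9, 7, 21], [3, -3, 3, -4], [7, 3, -11, 4]]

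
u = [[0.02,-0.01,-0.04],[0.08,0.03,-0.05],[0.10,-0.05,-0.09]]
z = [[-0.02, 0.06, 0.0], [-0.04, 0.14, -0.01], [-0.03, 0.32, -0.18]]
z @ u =[[0.0, 0.00, -0.0], [0.01, 0.01, -0.00], [0.01, 0.02, 0.00]]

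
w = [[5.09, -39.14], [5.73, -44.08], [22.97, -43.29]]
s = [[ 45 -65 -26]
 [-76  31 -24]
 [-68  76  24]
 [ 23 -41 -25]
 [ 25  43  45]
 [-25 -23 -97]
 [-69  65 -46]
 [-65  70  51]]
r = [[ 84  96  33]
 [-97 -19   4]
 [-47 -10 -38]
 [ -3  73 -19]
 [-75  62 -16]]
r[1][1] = -19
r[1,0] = -97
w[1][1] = -44.08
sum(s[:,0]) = -210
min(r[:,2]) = -38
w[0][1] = -39.14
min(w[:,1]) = -44.08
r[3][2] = -19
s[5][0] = -25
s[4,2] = 45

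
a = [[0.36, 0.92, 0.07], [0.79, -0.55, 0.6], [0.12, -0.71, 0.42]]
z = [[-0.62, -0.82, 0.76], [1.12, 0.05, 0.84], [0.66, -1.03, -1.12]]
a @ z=[[0.85, -0.32, 0.97], [-0.71, -1.29, -0.53], [-0.59, -0.57, -0.98]]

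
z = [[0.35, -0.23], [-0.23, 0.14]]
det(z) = -0.00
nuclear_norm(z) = 0.51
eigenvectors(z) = [[0.84, 0.54], [-0.54, 0.84]]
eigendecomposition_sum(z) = [[0.35,-0.23], [-0.23,0.15]] + [[-0.0, -0.0], [-0.00, -0.01]]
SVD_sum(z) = [[0.35, -0.23], [-0.23, 0.15]] + [[-0.0, -0.00], [-0.0, -0.01]]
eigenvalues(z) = [0.5, -0.01]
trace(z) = 0.49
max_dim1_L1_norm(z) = 0.58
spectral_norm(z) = 0.50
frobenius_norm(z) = 0.50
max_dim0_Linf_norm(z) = 0.35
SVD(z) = [[-0.84, 0.54], [0.54, 0.84]] @ diag([0.49783393759541056, 0.007833937595410624]) @ [[-0.84, 0.54],[-0.54, -0.84]]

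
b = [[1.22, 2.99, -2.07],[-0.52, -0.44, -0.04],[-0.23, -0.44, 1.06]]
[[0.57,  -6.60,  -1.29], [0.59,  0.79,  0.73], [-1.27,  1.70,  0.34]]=b@ [[-0.36, -0.43, -1.69], [-0.77, -1.38, 0.32], [-1.60, 0.94, 0.09]]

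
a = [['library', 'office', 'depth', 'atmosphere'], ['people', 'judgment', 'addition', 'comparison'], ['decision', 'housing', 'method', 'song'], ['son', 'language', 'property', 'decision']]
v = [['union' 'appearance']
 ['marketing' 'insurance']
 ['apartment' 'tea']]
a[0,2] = 'depth'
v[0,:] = ['union', 'appearance']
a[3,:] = ['son', 'language', 'property', 'decision']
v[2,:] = ['apartment', 'tea']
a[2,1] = 'housing'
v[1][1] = 'insurance'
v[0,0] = 'union'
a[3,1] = 'language'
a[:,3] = ['atmosphere', 'comparison', 'song', 'decision']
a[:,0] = ['library', 'people', 'decision', 'son']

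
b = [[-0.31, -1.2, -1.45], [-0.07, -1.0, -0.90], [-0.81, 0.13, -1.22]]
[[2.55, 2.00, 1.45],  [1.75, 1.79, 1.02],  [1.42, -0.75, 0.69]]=b @ [[-1.77, 1.29, 0.63], [-1.49, -1.52, -0.16], [-0.15, -0.40, -1.0]]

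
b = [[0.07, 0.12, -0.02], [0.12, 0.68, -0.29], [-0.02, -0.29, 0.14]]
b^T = [[0.07,  0.12,  -0.02], [0.12,  0.68,  -0.29], [-0.02,  -0.29,  0.14]]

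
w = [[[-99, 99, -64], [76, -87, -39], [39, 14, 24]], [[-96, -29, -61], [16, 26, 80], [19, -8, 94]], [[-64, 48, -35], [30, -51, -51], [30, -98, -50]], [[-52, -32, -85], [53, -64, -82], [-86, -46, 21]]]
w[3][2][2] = 21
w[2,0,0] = -64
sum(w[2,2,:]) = -118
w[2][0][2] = -35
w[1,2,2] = 94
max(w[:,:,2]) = 94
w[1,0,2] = -61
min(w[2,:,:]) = -98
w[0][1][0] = 76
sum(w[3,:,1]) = -142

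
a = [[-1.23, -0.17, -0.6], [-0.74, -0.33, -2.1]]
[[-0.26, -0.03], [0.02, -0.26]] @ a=[[0.34, 0.05, 0.22], [0.17, 0.08, 0.53]]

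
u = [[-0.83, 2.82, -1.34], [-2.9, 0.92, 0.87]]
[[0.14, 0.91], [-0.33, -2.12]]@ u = [[-2.76, 1.23, 0.60],[6.42, -2.88, -1.4]]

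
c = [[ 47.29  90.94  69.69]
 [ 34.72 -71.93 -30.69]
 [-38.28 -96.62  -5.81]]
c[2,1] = -96.62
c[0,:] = [47.29, 90.94, 69.69]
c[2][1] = -96.62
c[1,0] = 34.72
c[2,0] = -38.28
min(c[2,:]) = -96.62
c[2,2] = -5.81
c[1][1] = -71.93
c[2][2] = -5.81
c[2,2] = -5.81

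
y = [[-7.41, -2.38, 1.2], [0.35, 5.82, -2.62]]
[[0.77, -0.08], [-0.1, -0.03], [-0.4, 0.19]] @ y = [[-5.73, -2.30, 1.13], [0.73, 0.06, -0.04], [3.03, 2.06, -0.98]]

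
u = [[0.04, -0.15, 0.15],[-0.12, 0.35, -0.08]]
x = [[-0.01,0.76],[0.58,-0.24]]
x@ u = [[-0.09, 0.27, -0.06], [0.05, -0.17, 0.11]]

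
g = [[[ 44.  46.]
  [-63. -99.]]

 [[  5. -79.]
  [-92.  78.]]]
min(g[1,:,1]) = -79.0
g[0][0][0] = 44.0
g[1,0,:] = [5.0, -79.0]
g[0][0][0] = 44.0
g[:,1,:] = [[-63.0, -99.0], [-92.0, 78.0]]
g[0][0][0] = 44.0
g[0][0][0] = 44.0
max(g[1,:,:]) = 78.0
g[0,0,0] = 44.0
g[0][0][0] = 44.0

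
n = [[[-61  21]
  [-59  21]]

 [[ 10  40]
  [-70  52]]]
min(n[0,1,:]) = -59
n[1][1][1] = 52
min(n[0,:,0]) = -61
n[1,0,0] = 10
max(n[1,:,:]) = 52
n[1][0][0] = 10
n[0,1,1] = 21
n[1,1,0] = -70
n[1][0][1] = 40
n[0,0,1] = 21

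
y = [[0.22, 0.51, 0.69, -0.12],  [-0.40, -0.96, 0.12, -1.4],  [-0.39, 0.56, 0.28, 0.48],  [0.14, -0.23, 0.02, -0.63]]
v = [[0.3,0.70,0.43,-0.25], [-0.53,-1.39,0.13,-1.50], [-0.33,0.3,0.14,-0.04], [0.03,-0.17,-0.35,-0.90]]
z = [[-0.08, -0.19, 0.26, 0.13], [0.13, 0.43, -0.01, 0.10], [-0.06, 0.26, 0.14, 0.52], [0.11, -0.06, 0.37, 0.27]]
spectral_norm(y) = 1.97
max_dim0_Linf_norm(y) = 1.4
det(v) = 0.46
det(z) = 0.01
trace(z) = 0.76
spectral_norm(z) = 0.74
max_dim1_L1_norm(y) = 2.88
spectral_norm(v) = 2.27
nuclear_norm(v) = 4.15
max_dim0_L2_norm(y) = 1.61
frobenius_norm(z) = 0.96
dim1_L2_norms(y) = [0.89, 1.75, 0.88, 0.69]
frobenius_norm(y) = 2.26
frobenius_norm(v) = 2.55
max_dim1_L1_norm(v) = 3.55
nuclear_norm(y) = 3.60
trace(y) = -1.09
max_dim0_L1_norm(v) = 2.69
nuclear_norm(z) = 1.61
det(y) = 0.13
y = v + z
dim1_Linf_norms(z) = [0.26, 0.43, 0.52, 0.37]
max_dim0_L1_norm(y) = 2.63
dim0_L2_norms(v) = [0.69, 1.59, 0.59, 1.77]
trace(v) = -1.85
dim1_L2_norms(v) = [0.91, 2.12, 0.47, 0.98]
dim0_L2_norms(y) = [0.62, 1.24, 0.75, 1.61]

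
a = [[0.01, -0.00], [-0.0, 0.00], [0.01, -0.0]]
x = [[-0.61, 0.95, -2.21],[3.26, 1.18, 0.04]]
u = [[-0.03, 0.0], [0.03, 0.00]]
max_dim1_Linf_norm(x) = 3.26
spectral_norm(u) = 0.04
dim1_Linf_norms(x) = [2.21, 3.26]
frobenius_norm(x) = 4.26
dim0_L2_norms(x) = [3.32, 1.51, 2.21]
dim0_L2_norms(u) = [0.04, 0.0]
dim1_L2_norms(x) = [2.48, 3.47]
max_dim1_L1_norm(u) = 0.03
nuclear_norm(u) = 0.04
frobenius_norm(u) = 0.04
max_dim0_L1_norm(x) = 3.87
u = x @ a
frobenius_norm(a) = 0.01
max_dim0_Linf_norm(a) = 0.01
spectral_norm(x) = 3.49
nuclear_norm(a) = 0.01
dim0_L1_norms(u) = [0.06, 0.0]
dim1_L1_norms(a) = [0.01, 0.0, 0.01]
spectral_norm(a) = 0.01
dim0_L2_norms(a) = [0.01, 0.0]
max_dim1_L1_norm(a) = 0.01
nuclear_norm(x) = 5.94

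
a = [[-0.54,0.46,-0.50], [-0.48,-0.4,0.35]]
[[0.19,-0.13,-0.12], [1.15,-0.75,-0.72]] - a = [[0.73, -0.59, 0.38],[1.63, -0.35, -1.07]]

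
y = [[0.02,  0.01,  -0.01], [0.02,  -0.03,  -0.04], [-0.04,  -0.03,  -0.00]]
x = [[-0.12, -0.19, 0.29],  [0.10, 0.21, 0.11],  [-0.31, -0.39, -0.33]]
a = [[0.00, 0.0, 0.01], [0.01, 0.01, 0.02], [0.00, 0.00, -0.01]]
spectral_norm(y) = 0.06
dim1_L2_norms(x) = [0.37, 0.26, 0.6]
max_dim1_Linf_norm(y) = 0.04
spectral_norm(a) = 0.03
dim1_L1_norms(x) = [0.6, 0.42, 1.03]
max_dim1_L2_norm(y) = 0.05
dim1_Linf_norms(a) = [0.01, 0.02, 0.01]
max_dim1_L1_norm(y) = 0.09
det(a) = 0.00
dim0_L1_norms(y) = [0.08, 0.07, 0.05]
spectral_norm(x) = 0.65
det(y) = 0.00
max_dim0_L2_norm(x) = 0.48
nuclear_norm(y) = 0.11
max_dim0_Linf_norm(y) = 0.04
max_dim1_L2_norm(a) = 0.02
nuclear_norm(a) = 0.03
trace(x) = -0.24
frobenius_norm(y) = 0.08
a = y @ x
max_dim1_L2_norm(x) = 0.6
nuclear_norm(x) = 1.06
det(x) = 0.01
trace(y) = -0.01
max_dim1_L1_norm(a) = 0.04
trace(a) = 0.00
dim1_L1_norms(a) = [0.01, 0.04, 0.01]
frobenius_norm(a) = 0.03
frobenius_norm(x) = 0.75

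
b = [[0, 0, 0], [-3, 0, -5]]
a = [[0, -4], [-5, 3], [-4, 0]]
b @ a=[[0, 0], [20, 12]]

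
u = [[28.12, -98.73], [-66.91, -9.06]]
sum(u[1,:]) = -75.97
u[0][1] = -98.73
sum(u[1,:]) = -75.97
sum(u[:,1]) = -107.79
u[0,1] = -98.73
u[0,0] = 28.12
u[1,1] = -9.06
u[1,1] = -9.06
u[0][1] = -98.73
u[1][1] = -9.06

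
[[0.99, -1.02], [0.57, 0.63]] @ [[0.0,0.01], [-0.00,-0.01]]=[[0.0,0.02],[0.0,-0.00]]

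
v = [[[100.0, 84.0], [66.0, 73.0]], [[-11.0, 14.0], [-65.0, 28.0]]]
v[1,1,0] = -65.0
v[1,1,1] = 28.0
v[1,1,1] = 28.0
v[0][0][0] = 100.0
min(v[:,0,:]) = -11.0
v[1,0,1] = 14.0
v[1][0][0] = -11.0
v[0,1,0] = 66.0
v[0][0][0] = 100.0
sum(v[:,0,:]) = 187.0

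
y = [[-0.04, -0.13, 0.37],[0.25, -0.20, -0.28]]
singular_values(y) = [0.51, 0.28]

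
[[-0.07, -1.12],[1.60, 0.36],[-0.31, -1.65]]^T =[[-0.07,  1.60,  -0.31], [-1.12,  0.36,  -1.65]]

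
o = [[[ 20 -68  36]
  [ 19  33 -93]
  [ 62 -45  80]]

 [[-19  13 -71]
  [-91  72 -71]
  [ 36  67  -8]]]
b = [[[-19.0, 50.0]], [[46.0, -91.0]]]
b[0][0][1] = 50.0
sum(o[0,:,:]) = 44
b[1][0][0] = 46.0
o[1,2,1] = 67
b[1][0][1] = -91.0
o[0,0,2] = 36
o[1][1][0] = -91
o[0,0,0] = 20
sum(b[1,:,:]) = -45.0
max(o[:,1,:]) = 72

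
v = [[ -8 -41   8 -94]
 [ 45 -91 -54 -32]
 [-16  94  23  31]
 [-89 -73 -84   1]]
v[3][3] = 1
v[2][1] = 94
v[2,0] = -16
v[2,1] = 94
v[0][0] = -8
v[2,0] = -16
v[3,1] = -73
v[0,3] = -94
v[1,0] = 45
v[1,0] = 45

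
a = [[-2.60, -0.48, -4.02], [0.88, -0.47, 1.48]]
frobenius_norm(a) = 5.13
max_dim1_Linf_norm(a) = 4.02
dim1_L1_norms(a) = [7.1, 2.83]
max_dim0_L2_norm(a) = 4.28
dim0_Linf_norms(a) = [2.6, 0.48, 4.02]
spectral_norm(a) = 5.10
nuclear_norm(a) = 5.70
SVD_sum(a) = [[-2.59, -0.28, -4.04], [0.91, 0.10, 1.42]] + [[-0.01, -0.20, 0.02],[-0.03, -0.57, 0.06]]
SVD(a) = [[-0.94, 0.33], [0.33, 0.94]] @ diag([5.0959184360054355, 0.6067250560014106]) @ [[0.54, 0.06, 0.84], [-0.05, -0.99, 0.1]]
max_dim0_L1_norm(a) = 5.5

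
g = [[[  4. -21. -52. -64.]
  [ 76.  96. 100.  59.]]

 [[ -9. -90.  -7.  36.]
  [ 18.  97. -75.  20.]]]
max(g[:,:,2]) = 100.0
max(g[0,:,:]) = 100.0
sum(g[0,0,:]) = -133.0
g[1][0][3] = 36.0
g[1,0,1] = -90.0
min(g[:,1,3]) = 20.0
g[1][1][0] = 18.0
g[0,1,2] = 100.0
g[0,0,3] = -64.0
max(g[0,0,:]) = 4.0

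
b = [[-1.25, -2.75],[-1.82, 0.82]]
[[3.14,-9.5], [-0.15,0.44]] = b@[[-0.36,1.09], [-0.98,2.96]]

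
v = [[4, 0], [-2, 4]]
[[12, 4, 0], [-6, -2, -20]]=v @ [[3, 1, 0], [0, 0, -5]]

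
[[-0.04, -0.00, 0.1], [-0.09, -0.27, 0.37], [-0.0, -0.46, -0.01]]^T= [[-0.04,  -0.09,  -0.00],[-0.00,  -0.27,  -0.46],[0.10,  0.37,  -0.01]]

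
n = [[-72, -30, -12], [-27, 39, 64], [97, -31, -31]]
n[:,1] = [-30, 39, -31]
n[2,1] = -31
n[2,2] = -31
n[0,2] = -12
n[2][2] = -31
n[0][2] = -12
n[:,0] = [-72, -27, 97]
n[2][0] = 97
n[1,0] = -27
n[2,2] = -31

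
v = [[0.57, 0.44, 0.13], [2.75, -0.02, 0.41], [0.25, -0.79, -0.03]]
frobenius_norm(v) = 2.99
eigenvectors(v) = [[0.43, 0.27, -0.15],[0.8, -0.60, -0.1],[-0.41, -0.75, 0.98]]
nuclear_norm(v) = 3.77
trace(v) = 0.52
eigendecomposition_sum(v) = [[0.99, 0.23, 0.17], [1.83, 0.43, 0.32], [-0.93, -0.22, -0.16]] + [[-0.42, 0.21, -0.04], [0.92, -0.45, 0.09], [1.14, -0.56, 0.11]] + [[-0.01, 0.0, -0.0],  [-0.00, 0.00, -0.00],  [0.04, -0.01, 0.02]]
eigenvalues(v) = [1.26, -0.76, 0.02]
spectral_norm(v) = 2.85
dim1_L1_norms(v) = [1.14, 3.18, 1.07]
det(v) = -0.02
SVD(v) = [[-0.20, 0.49, 0.85], [-0.98, -0.03, -0.22], [-0.08, -0.87, 0.48]] @ diag([2.8512126246247917, 0.9079929175742536, 0.005952378952855502]) @ [[-0.99, -0.0, -0.15], [-0.01, 1.0, 0.09], [-0.15, -0.09, 0.99]]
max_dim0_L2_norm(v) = 2.82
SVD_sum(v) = [[0.58, 0.00, 0.09], [2.75, 0.0, 0.41], [0.24, 0.0, 0.04]] + [[-0.01, 0.44, 0.04],[0.00, -0.02, -0.0],[0.01, -0.79, -0.07]] + [[-0.00, -0.00, 0.00], [0.0, 0.00, -0.0], [-0.0, -0.00, 0.00]]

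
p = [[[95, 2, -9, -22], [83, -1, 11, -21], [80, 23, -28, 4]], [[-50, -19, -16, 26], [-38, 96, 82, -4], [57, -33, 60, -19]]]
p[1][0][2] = -16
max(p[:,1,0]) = 83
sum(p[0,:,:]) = 217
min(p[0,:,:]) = -28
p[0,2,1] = 23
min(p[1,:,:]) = -50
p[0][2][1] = 23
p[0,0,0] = 95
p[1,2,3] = -19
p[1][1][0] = -38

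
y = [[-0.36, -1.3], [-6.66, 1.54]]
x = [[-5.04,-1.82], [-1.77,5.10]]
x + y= [[-5.4,-3.12], [-8.43,6.64]]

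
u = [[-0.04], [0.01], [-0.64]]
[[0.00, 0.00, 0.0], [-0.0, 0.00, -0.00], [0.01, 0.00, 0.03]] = u @[[-0.01, 0.0, -0.04]]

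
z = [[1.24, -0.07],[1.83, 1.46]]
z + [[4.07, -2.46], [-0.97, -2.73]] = [[5.31, -2.53], [0.86, -1.27]]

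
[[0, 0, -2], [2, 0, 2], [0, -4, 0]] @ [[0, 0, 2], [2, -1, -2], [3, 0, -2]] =[[-6, 0, 4], [6, 0, 0], [-8, 4, 8]]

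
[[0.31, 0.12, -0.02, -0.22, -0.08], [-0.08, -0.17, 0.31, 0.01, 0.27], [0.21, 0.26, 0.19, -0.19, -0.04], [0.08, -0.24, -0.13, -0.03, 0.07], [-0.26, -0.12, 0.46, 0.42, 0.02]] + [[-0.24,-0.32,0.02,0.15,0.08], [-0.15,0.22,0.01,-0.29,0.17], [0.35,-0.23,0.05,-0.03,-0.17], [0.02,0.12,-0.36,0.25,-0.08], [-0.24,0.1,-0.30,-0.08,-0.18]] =[[0.07, -0.20, 0.00, -0.07, 0.00], [-0.23, 0.05, 0.32, -0.28, 0.44], [0.56, 0.03, 0.24, -0.22, -0.21], [0.10, -0.12, -0.49, 0.22, -0.01], [-0.50, -0.02, 0.16, 0.34, -0.16]]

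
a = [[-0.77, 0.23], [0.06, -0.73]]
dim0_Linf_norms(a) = [0.77, 0.73]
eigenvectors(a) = [[-0.92, -0.86], [0.40, -0.52]]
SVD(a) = [[-0.79, 0.61], [0.61, 0.79]] @ diag([0.9011741100391085, 0.6084284866730195]) @ [[0.72,  -0.70], [-0.70,  -0.72]]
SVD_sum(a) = [[-0.51, 0.50], [0.40, -0.39]] + [[-0.26, -0.27], [-0.34, -0.34]]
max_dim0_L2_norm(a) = 0.77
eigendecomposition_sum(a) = [[-0.51,0.84], [0.22,-0.36]] + [[-0.26, -0.61], [-0.16, -0.37]]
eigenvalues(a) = [-0.87, -0.63]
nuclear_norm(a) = 1.51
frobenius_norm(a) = 1.09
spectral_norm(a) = 0.90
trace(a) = -1.50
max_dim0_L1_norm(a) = 0.96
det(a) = 0.55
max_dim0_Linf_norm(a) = 0.77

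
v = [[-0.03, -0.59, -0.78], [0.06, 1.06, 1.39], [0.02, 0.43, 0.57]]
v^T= [[-0.03, 0.06, 0.02], [-0.59, 1.06, 0.43], [-0.78, 1.39, 0.57]]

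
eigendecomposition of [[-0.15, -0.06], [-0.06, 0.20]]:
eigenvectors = [[-0.99, 0.16],[-0.16, -0.99]]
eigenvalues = [-0.16, 0.21]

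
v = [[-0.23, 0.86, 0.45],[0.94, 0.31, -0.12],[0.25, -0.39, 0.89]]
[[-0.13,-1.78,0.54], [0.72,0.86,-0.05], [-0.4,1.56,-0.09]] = v @ [[0.61, 1.6, -0.19],[0.27, -1.89, 0.49],[-0.50, 0.48, 0.17]]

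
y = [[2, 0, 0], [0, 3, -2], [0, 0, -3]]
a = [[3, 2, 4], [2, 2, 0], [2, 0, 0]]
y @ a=[[6, 4, 8], [2, 6, 0], [-6, 0, 0]]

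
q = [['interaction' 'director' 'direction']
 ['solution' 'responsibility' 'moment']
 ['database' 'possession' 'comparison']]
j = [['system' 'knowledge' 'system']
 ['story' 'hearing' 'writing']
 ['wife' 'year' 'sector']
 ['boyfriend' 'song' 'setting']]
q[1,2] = 'moment'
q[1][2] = 'moment'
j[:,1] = ['knowledge', 'hearing', 'year', 'song']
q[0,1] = 'director'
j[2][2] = 'sector'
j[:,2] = ['system', 'writing', 'sector', 'setting']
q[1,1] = 'responsibility'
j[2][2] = 'sector'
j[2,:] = ['wife', 'year', 'sector']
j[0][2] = 'system'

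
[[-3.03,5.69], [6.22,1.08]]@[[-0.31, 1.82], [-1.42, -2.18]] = [[-7.14, -17.92], [-3.46, 8.97]]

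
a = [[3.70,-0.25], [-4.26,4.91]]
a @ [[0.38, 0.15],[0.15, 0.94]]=[[1.37, 0.32], [-0.88, 3.98]]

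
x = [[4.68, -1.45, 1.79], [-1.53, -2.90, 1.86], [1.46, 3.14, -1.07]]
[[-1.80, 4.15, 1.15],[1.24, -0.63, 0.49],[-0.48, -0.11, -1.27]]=x@[[-0.57, 0.92, 0.28], [0.38, -0.68, -0.78], [0.79, -0.64, -0.72]]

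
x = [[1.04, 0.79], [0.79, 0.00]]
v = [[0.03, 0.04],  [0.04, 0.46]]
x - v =[[1.01, 0.75], [0.75, -0.46]]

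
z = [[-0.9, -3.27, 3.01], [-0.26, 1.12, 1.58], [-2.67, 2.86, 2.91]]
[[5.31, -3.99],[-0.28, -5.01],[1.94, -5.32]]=z@[[-1.47, -2.10], [-0.97, -0.87], [0.27, -2.9]]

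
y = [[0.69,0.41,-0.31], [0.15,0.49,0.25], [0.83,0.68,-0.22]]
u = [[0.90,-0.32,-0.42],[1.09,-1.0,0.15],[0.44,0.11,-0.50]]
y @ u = [[0.93, -0.66, -0.07], [0.78, -0.51, -0.11], [1.39, -0.97, -0.14]]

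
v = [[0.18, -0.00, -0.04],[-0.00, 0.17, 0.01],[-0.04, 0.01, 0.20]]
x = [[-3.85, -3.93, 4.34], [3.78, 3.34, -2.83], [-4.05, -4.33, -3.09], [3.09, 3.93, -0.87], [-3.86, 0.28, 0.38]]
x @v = [[-0.87, -0.62, 0.98], [0.79, 0.54, -0.68], [-0.61, -0.77, -0.50], [0.59, 0.66, -0.26], [-0.71, 0.05, 0.23]]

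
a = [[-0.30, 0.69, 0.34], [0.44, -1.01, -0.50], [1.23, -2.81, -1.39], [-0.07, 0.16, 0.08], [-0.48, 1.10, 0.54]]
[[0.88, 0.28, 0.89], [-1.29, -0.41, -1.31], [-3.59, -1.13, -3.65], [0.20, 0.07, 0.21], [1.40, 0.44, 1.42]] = a@[[-1.63,  0.92,  -0.73],[0.59,  -0.0,  0.48],[-0.05,  1.63,  1.01]]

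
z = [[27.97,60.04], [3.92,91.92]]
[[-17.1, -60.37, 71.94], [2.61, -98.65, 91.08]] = z@ [[-0.74, 0.16, 0.49], [0.06, -1.08, 0.97]]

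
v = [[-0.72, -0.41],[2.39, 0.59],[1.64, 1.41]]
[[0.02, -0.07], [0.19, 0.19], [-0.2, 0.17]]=v @ [[0.16, 0.07], [-0.33, 0.04]]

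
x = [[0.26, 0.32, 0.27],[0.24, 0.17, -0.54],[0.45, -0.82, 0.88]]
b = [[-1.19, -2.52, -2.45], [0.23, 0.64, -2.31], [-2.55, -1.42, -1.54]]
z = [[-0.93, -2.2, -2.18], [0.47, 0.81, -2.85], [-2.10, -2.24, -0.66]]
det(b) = -13.86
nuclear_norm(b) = 8.39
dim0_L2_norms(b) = [2.82, 2.96, 3.7]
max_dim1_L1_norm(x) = 2.15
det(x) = -0.30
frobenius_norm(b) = 5.52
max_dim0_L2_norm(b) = 3.7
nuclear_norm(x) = 2.29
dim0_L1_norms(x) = [0.95, 1.31, 1.69]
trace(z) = -0.78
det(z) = -8.83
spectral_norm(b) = 4.88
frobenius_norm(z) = 5.41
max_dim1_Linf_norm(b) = 2.55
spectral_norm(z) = 4.36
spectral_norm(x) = 1.35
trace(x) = 1.31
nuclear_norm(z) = 8.15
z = x + b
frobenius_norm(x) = 1.51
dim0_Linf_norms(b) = [2.55, 2.52, 2.45]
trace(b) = -2.09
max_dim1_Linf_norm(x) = 0.88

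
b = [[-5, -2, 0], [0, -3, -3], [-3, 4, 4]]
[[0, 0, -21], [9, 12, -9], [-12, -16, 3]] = b@[[0, 0, 3], [0, 0, 3], [-3, -4, 0]]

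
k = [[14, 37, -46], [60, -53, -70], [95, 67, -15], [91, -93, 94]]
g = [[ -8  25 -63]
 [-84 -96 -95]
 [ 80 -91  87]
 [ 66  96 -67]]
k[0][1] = 37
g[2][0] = 80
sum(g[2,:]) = 76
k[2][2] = -15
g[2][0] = 80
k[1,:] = [60, -53, -70]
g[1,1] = -96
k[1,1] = -53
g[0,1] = 25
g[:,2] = [-63, -95, 87, -67]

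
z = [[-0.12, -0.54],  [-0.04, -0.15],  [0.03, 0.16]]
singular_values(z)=[0.6, 0.01]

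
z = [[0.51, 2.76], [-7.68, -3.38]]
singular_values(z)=[8.55, 2.28]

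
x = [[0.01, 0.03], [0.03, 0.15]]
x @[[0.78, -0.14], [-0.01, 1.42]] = [[0.01, 0.04], [0.02, 0.21]]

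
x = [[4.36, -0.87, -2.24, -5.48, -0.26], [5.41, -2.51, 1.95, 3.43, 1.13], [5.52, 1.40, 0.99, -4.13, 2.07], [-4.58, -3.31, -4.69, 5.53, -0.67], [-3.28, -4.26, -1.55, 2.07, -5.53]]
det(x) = 173.08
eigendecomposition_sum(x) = [[(3.74+0j),0.69-0.00j,1.01+0.00j,-3.79+0.00j,0.26+0.00j], [0.31+0.00j,0.06-0.00j,0.08+0.00j,-0.32+0.00j,0.02+0.00j], [(4.22+0j),0.78-0.00j,(1.14+0j),-4.27+0.00j,(0.3+0j)], [-6.39+0.00j,(-1.19+0j),(-1.72-0j),6.47-0.00j,-0.45-0.00j], [(-1.99+0j),-0.37+0.00j,(-0.53-0j),2.01-0.00j,-0.14-0.00j]] + [[(0.35+1.32j), (-0.93-0.54j), (-1.53+0.46j), -0.72+0.92j, -0.44+0.40j],[2.54-0.56j, (-1.1+1.73j), 0.76+2.97j, 1.71+1.44j, 0.73+0.87j],[0.73-0.29j, -0.25+0.57j, (0.37+0.85j), 0.58+0.35j, (0.26+0.23j)],[(0.94+1.22j), (-1.2-0.16j), -1.40+1.15j, (-0.35+1.28j), -0.28+0.61j],[(-0.94+1.45j), (-0.28-1.33j), -1.73-1.05j, (-1.48+0.11j), (-0.75-0.07j)]] + [[(0.35-1.32j), -0.93+0.54j, (-1.53-0.46j), -0.72-0.92j, -0.44-0.40j],[(2.54+0.56j), (-1.1-1.73j), (0.76-2.97j), 1.71-1.44j, (0.73-0.87j)],[(0.73+0.29j), (-0.25-0.57j), (0.37-0.85j), 0.58-0.35j, 0.26-0.23j],[(0.94-1.22j), (-1.2+0.16j), -1.40-1.15j, (-0.35-1.28j), -0.28-0.61j],[-0.94-1.45j, -0.28+1.33j, (-1.73+1.05j), -1.48-0.11j, -0.75+0.07j]] + [[(-0.02+0j),-0.01-0.00j,(0.05-0j),0.01-0.00j,(0.02-0j)],[(-0.05+0j),-0.02-0.00j,(0.1-0j),0.03-0.00j,0.03-0.00j],[(0.02-0j),0.01+0.00j,-0.05+0.00j,(-0.01+0j),(-0.02+0j)],[(-0.02+0j),-0.01-0.00j,0.05-0.00j,(0.01-0j),0.02-0.00j],[0.03-0.00j,0.01+0.00j,(-0.07+0j),-0.02+0.00j,(-0.02+0j)]] + [[-0.05+0.00j, 0.30+0.00j, -0.22+0.00j, (-0.27+0j), 0.34+0.00j], [(0.06-0j), (-0.34-0j), 0.26-0.00j, 0.31-0.00j, (-0.39-0j)], [(-0.18+0j), (1.1+0j), -0.83+0.00j, -0.99+0.00j, 1.27+0.00j], [-0.05+0.00j, 0.29+0.00j, (-0.22+0j), -0.26+0.00j, 0.33+0.00j], [0.55-0.00j, -3.35-0.00j, 2.53-0.00j, 3.03-0.00j, (-3.86-0j)]]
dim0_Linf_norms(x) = [5.52, 4.26, 4.69, 5.53, 5.53]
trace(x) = 2.84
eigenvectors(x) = [[-0.43+0.00j, (0.01+0.36j), 0.01-0.36j, (-0.32+0j), (-0.08+0j)], [-0.04+0.00j, (0.68+0j), 0.68-0.00j, -0.66+0.00j, 0.10+0.00j], [-0.48+0.00j, 0.20-0.03j, (0.2+0.03j), (0.33+0j), (-0.31+0j)], [0.73+0.00j, (0.17+0.36j), 0.17-0.36j, (-0.31+0j), (-0.08+0j)], [(0.23+0j), (-0.32+0.32j), -0.32-0.32j, (0.5+0j), 0.94+0.00j]]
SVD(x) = [[-0.36, 0.29, 0.72, -0.32, -0.41], [-0.12, -0.94, 0.26, 0.08, -0.16], [-0.52, -0.04, 0.16, -0.14, 0.83], [0.60, -0.14, 0.15, -0.74, 0.22], [0.47, 0.11, 0.61, 0.57, 0.27]] @ diag([14.101171335935657, 7.240289693386396, 6.562161731174121, 4.341573985683183, 0.05950505173663829]) @ [[-0.67, -0.29, -0.25, 0.57, -0.29], [-0.52, 0.28, -0.28, -0.71, -0.24], [0.41, -0.63, -0.40, -0.24, -0.46], [-0.05, -0.03, 0.77, -0.06, -0.64], [0.33, 0.66, -0.34, 0.32, -0.49]]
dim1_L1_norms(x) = [13.21, 14.43, 14.11, 18.78, 16.69]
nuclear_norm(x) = 32.30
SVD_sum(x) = [[3.44, 1.49, 1.28, -2.93, 1.50],  [1.17, 0.51, 0.43, -0.99, 0.51],  [4.87, 2.11, 1.81, -4.15, 2.12],  [-5.69, -2.47, -2.11, 4.85, -2.48],  [-4.41, -1.91, -1.64, 3.75, -1.92]] + [[-1.09, 0.59, -0.58, -1.48, -0.5], [3.56, -1.93, 1.91, 4.86, 1.63], [0.16, -0.09, 0.09, 0.22, 0.07], [0.53, -0.29, 0.29, 0.73, 0.24], [-0.41, 0.22, -0.22, -0.56, -0.19]] + [[1.95, -2.97, -1.87, -1.15, -2.17],[0.70, -1.07, -0.67, -0.41, -0.78],[0.44, -0.67, -0.42, -0.26, -0.49],[0.42, -0.64, -0.40, -0.25, -0.47],[1.65, -2.52, -1.58, -0.97, -1.84]] + [[0.07, 0.04, -1.07, 0.09, 0.89], [-0.02, -0.01, 0.28, -0.02, -0.23], [0.03, 0.02, -0.46, 0.04, 0.39], [0.15, 0.08, -2.46, 0.20, 2.04], [-0.12, -0.06, 1.9, -0.15, -1.58]] + [[-0.01, -0.02, 0.01, -0.01, 0.01],  [-0.00, -0.01, 0.00, -0.0, 0.00],  [0.02, 0.03, -0.02, 0.02, -0.02],  [0.0, 0.01, -0.00, 0.0, -0.01],  [0.01, 0.01, -0.01, 0.01, -0.01]]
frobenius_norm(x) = 17.70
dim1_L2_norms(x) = [7.41, 7.24, 7.4, 9.22, 8.13]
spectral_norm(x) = 14.10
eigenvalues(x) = [(11.26+0j), (-1.49+5.09j), (-1.49-5.09j), (-0.1+0j), (-5.34+0j)]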